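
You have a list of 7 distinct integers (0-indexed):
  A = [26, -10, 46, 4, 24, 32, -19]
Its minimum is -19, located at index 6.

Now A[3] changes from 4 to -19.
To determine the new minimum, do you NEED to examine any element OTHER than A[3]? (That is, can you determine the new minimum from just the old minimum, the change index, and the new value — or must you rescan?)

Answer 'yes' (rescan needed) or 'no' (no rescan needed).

Old min = -19 at index 6
Change at index 3: 4 -> -19
Index 3 was NOT the min. New min = min(-19, -19). No rescan of other elements needed.
Needs rescan: no

Answer: no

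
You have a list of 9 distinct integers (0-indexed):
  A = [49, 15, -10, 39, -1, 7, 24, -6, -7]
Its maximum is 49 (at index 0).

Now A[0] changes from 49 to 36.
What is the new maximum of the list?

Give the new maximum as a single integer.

Answer: 39

Derivation:
Old max = 49 (at index 0)
Change: A[0] 49 -> 36
Changed element WAS the max -> may need rescan.
  Max of remaining elements: 39
  New max = max(36, 39) = 39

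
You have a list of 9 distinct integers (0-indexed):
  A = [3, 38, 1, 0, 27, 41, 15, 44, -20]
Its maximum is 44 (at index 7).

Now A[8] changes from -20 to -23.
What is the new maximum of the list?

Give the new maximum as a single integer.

Answer: 44

Derivation:
Old max = 44 (at index 7)
Change: A[8] -20 -> -23
Changed element was NOT the old max.
  New max = max(old_max, new_val) = max(44, -23) = 44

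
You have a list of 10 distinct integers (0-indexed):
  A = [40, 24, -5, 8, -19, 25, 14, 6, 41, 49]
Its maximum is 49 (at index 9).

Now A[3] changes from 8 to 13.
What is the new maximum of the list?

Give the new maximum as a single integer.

Old max = 49 (at index 9)
Change: A[3] 8 -> 13
Changed element was NOT the old max.
  New max = max(old_max, new_val) = max(49, 13) = 49

Answer: 49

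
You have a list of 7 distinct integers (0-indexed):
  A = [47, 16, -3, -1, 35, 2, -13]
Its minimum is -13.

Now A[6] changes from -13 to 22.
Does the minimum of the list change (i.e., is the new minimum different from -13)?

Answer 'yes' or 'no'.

Answer: yes

Derivation:
Old min = -13
Change: A[6] -13 -> 22
Changed element was the min; new min must be rechecked.
New min = -3; changed? yes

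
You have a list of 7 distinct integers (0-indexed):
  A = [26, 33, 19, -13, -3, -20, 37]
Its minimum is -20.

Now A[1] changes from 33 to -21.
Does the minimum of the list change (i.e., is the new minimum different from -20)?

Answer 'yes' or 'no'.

Old min = -20
Change: A[1] 33 -> -21
Changed element was NOT the min; min changes only if -21 < -20.
New min = -21; changed? yes

Answer: yes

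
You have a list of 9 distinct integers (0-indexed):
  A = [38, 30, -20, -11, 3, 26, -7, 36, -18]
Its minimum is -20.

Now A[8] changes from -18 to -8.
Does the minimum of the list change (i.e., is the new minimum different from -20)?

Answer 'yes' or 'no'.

Old min = -20
Change: A[8] -18 -> -8
Changed element was NOT the min; min changes only if -8 < -20.
New min = -20; changed? no

Answer: no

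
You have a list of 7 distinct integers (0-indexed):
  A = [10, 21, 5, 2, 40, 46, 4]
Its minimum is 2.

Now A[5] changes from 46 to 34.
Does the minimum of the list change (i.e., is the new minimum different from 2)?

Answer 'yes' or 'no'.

Answer: no

Derivation:
Old min = 2
Change: A[5] 46 -> 34
Changed element was NOT the min; min changes only if 34 < 2.
New min = 2; changed? no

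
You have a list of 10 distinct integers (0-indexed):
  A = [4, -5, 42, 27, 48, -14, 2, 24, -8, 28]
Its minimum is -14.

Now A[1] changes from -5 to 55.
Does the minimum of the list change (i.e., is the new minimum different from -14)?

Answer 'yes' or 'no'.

Old min = -14
Change: A[1] -5 -> 55
Changed element was NOT the min; min changes only if 55 < -14.
New min = -14; changed? no

Answer: no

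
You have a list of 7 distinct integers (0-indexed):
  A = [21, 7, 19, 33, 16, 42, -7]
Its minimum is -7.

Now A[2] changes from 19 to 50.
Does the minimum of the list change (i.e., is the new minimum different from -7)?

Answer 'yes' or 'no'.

Old min = -7
Change: A[2] 19 -> 50
Changed element was NOT the min; min changes only if 50 < -7.
New min = -7; changed? no

Answer: no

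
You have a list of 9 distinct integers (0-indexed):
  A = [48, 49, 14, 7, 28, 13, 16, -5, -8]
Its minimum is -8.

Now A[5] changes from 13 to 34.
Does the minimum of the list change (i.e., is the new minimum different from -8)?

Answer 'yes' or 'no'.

Old min = -8
Change: A[5] 13 -> 34
Changed element was NOT the min; min changes only if 34 < -8.
New min = -8; changed? no

Answer: no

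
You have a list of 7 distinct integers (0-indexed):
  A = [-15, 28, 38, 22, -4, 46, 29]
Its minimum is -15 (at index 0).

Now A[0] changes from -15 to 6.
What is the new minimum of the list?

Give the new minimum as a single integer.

Answer: -4

Derivation:
Old min = -15 (at index 0)
Change: A[0] -15 -> 6
Changed element WAS the min. Need to check: is 6 still <= all others?
  Min of remaining elements: -4
  New min = min(6, -4) = -4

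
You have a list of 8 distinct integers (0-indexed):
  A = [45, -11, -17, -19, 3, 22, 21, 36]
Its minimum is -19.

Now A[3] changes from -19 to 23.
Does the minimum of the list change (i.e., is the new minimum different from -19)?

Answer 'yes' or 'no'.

Old min = -19
Change: A[3] -19 -> 23
Changed element was the min; new min must be rechecked.
New min = -17; changed? yes

Answer: yes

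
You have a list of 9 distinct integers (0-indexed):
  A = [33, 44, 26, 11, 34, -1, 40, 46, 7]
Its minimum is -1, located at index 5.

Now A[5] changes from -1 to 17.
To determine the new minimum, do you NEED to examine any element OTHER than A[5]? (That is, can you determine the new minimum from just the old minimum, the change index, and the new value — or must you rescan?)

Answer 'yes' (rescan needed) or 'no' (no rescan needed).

Answer: yes

Derivation:
Old min = -1 at index 5
Change at index 5: -1 -> 17
Index 5 WAS the min and new value 17 > old min -1. Must rescan other elements to find the new min.
Needs rescan: yes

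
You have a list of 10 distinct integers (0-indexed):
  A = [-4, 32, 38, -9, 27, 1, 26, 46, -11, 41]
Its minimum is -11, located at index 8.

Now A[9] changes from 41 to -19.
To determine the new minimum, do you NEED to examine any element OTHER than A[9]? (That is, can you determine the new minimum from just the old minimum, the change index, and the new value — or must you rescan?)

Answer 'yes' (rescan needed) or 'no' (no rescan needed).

Answer: no

Derivation:
Old min = -11 at index 8
Change at index 9: 41 -> -19
Index 9 was NOT the min. New min = min(-11, -19). No rescan of other elements needed.
Needs rescan: no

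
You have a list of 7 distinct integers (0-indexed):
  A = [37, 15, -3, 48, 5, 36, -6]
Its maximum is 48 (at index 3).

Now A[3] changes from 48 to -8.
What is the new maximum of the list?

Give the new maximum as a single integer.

Answer: 37

Derivation:
Old max = 48 (at index 3)
Change: A[3] 48 -> -8
Changed element WAS the max -> may need rescan.
  Max of remaining elements: 37
  New max = max(-8, 37) = 37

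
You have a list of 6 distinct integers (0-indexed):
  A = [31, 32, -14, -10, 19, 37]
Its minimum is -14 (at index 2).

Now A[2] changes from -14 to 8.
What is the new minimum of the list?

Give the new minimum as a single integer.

Old min = -14 (at index 2)
Change: A[2] -14 -> 8
Changed element WAS the min. Need to check: is 8 still <= all others?
  Min of remaining elements: -10
  New min = min(8, -10) = -10

Answer: -10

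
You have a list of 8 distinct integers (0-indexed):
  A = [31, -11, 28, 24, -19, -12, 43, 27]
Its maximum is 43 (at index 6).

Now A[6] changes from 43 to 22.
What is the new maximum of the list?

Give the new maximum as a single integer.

Old max = 43 (at index 6)
Change: A[6] 43 -> 22
Changed element WAS the max -> may need rescan.
  Max of remaining elements: 31
  New max = max(22, 31) = 31

Answer: 31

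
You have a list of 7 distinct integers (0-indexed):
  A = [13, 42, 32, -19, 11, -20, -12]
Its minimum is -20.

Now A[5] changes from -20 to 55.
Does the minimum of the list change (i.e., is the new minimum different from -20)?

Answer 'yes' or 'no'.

Old min = -20
Change: A[5] -20 -> 55
Changed element was the min; new min must be rechecked.
New min = -19; changed? yes

Answer: yes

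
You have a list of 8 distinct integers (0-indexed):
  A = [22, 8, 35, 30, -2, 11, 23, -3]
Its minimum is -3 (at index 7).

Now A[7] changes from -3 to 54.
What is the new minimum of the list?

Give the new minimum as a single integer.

Old min = -3 (at index 7)
Change: A[7] -3 -> 54
Changed element WAS the min. Need to check: is 54 still <= all others?
  Min of remaining elements: -2
  New min = min(54, -2) = -2

Answer: -2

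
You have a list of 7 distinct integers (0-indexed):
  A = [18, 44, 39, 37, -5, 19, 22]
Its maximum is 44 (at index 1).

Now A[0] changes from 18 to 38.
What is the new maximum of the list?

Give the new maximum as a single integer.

Old max = 44 (at index 1)
Change: A[0] 18 -> 38
Changed element was NOT the old max.
  New max = max(old_max, new_val) = max(44, 38) = 44

Answer: 44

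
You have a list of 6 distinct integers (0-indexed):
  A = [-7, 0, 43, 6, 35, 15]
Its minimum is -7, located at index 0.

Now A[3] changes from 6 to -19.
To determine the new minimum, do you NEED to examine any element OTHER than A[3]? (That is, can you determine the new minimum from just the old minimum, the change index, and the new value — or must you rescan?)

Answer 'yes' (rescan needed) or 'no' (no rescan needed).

Old min = -7 at index 0
Change at index 3: 6 -> -19
Index 3 was NOT the min. New min = min(-7, -19). No rescan of other elements needed.
Needs rescan: no

Answer: no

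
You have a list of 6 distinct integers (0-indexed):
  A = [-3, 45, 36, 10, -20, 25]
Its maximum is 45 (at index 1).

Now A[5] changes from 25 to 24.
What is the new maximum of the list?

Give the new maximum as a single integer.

Old max = 45 (at index 1)
Change: A[5] 25 -> 24
Changed element was NOT the old max.
  New max = max(old_max, new_val) = max(45, 24) = 45

Answer: 45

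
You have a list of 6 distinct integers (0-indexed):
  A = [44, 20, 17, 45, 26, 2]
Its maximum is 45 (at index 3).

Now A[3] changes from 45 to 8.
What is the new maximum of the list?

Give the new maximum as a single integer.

Old max = 45 (at index 3)
Change: A[3] 45 -> 8
Changed element WAS the max -> may need rescan.
  Max of remaining elements: 44
  New max = max(8, 44) = 44

Answer: 44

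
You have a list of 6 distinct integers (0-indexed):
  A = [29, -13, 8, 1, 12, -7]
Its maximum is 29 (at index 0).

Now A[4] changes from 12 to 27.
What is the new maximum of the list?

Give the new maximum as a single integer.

Answer: 29

Derivation:
Old max = 29 (at index 0)
Change: A[4] 12 -> 27
Changed element was NOT the old max.
  New max = max(old_max, new_val) = max(29, 27) = 29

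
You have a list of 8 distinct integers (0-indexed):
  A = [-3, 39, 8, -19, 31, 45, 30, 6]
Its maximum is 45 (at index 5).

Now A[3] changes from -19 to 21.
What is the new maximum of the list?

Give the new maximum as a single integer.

Answer: 45

Derivation:
Old max = 45 (at index 5)
Change: A[3] -19 -> 21
Changed element was NOT the old max.
  New max = max(old_max, new_val) = max(45, 21) = 45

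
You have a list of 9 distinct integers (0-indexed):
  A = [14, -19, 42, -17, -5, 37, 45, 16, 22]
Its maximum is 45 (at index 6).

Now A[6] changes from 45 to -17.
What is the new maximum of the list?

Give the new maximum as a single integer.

Answer: 42

Derivation:
Old max = 45 (at index 6)
Change: A[6] 45 -> -17
Changed element WAS the max -> may need rescan.
  Max of remaining elements: 42
  New max = max(-17, 42) = 42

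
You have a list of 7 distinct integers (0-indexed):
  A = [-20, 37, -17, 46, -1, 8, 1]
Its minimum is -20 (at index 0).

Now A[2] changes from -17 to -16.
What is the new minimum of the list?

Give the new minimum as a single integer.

Answer: -20

Derivation:
Old min = -20 (at index 0)
Change: A[2] -17 -> -16
Changed element was NOT the old min.
  New min = min(old_min, new_val) = min(-20, -16) = -20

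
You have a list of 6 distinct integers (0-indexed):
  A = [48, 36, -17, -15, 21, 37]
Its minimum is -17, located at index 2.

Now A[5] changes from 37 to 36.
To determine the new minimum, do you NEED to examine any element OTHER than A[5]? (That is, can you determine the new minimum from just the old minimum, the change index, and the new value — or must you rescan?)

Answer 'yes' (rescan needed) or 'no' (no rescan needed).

Old min = -17 at index 2
Change at index 5: 37 -> 36
Index 5 was NOT the min. New min = min(-17, 36). No rescan of other elements needed.
Needs rescan: no

Answer: no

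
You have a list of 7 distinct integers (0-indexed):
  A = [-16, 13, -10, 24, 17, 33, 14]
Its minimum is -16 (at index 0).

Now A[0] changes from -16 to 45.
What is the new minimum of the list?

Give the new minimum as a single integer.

Old min = -16 (at index 0)
Change: A[0] -16 -> 45
Changed element WAS the min. Need to check: is 45 still <= all others?
  Min of remaining elements: -10
  New min = min(45, -10) = -10

Answer: -10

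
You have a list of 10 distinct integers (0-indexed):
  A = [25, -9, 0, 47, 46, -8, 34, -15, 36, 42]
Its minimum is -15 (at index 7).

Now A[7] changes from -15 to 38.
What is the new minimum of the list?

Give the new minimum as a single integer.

Answer: -9

Derivation:
Old min = -15 (at index 7)
Change: A[7] -15 -> 38
Changed element WAS the min. Need to check: is 38 still <= all others?
  Min of remaining elements: -9
  New min = min(38, -9) = -9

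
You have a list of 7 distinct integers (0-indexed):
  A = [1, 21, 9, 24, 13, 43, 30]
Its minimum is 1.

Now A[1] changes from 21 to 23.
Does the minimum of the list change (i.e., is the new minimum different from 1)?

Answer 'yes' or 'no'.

Old min = 1
Change: A[1] 21 -> 23
Changed element was NOT the min; min changes only if 23 < 1.
New min = 1; changed? no

Answer: no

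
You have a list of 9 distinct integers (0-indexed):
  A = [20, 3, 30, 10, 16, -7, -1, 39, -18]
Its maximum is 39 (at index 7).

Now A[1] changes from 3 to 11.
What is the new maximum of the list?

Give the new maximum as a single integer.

Answer: 39

Derivation:
Old max = 39 (at index 7)
Change: A[1] 3 -> 11
Changed element was NOT the old max.
  New max = max(old_max, new_val) = max(39, 11) = 39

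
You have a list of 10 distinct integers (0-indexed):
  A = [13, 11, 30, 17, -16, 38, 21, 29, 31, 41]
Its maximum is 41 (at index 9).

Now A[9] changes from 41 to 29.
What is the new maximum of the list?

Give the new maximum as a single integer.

Answer: 38

Derivation:
Old max = 41 (at index 9)
Change: A[9] 41 -> 29
Changed element WAS the max -> may need rescan.
  Max of remaining elements: 38
  New max = max(29, 38) = 38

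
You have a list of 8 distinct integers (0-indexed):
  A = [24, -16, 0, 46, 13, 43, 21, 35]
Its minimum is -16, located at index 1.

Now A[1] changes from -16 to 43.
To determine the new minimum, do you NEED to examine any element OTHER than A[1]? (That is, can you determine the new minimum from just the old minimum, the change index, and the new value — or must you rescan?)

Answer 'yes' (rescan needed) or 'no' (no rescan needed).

Old min = -16 at index 1
Change at index 1: -16 -> 43
Index 1 WAS the min and new value 43 > old min -16. Must rescan other elements to find the new min.
Needs rescan: yes

Answer: yes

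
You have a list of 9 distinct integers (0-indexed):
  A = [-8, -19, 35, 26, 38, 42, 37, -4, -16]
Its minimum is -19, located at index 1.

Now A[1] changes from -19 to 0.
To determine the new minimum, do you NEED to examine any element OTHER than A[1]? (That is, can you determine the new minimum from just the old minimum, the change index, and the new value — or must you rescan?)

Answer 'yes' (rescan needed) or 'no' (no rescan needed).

Old min = -19 at index 1
Change at index 1: -19 -> 0
Index 1 WAS the min and new value 0 > old min -19. Must rescan other elements to find the new min.
Needs rescan: yes

Answer: yes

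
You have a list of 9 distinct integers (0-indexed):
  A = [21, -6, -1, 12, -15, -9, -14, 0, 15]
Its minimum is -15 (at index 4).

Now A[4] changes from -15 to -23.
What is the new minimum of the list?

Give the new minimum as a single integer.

Answer: -23

Derivation:
Old min = -15 (at index 4)
Change: A[4] -15 -> -23
Changed element WAS the min. Need to check: is -23 still <= all others?
  Min of remaining elements: -14
  New min = min(-23, -14) = -23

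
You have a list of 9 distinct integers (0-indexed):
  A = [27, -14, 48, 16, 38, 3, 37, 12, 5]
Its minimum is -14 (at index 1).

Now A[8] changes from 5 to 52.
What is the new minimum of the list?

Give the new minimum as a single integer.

Old min = -14 (at index 1)
Change: A[8] 5 -> 52
Changed element was NOT the old min.
  New min = min(old_min, new_val) = min(-14, 52) = -14

Answer: -14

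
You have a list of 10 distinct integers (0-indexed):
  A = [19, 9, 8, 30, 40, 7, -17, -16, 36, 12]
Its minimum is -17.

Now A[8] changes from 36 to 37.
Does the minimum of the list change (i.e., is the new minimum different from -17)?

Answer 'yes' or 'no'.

Old min = -17
Change: A[8] 36 -> 37
Changed element was NOT the min; min changes only if 37 < -17.
New min = -17; changed? no

Answer: no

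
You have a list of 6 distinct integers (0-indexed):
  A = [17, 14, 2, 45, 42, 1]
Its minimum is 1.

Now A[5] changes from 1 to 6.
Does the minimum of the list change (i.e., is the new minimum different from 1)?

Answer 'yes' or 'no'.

Old min = 1
Change: A[5] 1 -> 6
Changed element was the min; new min must be rechecked.
New min = 2; changed? yes

Answer: yes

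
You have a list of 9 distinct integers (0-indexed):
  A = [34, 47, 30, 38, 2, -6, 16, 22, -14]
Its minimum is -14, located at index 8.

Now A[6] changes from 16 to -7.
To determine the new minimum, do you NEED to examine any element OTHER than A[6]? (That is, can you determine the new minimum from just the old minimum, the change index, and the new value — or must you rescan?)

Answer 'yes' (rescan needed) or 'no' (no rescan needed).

Old min = -14 at index 8
Change at index 6: 16 -> -7
Index 6 was NOT the min. New min = min(-14, -7). No rescan of other elements needed.
Needs rescan: no

Answer: no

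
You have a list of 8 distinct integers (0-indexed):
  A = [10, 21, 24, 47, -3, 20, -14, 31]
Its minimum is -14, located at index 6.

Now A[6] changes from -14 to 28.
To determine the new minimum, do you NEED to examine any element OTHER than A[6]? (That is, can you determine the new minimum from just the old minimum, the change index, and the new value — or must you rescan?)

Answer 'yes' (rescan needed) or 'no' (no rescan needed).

Answer: yes

Derivation:
Old min = -14 at index 6
Change at index 6: -14 -> 28
Index 6 WAS the min and new value 28 > old min -14. Must rescan other elements to find the new min.
Needs rescan: yes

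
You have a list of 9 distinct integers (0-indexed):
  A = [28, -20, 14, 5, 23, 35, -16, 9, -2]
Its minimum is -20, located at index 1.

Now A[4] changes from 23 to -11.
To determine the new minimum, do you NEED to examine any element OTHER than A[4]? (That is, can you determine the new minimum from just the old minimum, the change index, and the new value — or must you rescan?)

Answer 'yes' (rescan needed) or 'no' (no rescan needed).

Old min = -20 at index 1
Change at index 4: 23 -> -11
Index 4 was NOT the min. New min = min(-20, -11). No rescan of other elements needed.
Needs rescan: no

Answer: no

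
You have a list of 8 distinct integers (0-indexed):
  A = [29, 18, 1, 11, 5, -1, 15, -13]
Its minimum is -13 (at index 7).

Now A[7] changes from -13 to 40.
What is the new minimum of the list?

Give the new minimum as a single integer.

Answer: -1

Derivation:
Old min = -13 (at index 7)
Change: A[7] -13 -> 40
Changed element WAS the min. Need to check: is 40 still <= all others?
  Min of remaining elements: -1
  New min = min(40, -1) = -1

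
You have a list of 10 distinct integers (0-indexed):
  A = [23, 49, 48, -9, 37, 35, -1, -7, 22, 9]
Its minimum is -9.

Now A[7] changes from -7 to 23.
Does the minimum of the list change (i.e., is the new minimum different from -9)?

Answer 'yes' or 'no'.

Old min = -9
Change: A[7] -7 -> 23
Changed element was NOT the min; min changes only if 23 < -9.
New min = -9; changed? no

Answer: no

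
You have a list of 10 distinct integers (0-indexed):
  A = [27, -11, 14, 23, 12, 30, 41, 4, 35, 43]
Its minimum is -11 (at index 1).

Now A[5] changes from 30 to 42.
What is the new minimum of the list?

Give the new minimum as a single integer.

Old min = -11 (at index 1)
Change: A[5] 30 -> 42
Changed element was NOT the old min.
  New min = min(old_min, new_val) = min(-11, 42) = -11

Answer: -11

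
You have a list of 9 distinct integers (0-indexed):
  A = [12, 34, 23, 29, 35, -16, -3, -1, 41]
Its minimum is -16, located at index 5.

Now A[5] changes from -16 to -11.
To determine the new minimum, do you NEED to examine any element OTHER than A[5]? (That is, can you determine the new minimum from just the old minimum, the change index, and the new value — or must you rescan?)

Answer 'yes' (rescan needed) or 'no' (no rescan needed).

Old min = -16 at index 5
Change at index 5: -16 -> -11
Index 5 WAS the min and new value -11 > old min -16. Must rescan other elements to find the new min.
Needs rescan: yes

Answer: yes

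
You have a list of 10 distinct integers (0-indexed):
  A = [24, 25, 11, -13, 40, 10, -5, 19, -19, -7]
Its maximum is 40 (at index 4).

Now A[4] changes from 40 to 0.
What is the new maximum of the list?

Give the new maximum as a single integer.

Answer: 25

Derivation:
Old max = 40 (at index 4)
Change: A[4] 40 -> 0
Changed element WAS the max -> may need rescan.
  Max of remaining elements: 25
  New max = max(0, 25) = 25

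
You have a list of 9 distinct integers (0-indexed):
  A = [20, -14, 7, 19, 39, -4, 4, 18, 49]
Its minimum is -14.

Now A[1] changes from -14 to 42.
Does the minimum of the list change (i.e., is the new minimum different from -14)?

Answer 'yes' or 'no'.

Old min = -14
Change: A[1] -14 -> 42
Changed element was the min; new min must be rechecked.
New min = -4; changed? yes

Answer: yes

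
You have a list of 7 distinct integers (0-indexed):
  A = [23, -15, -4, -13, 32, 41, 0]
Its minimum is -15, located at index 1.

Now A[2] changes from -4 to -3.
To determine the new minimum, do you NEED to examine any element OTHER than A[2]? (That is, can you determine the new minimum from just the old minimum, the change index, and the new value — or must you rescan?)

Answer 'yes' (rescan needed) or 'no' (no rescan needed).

Old min = -15 at index 1
Change at index 2: -4 -> -3
Index 2 was NOT the min. New min = min(-15, -3). No rescan of other elements needed.
Needs rescan: no

Answer: no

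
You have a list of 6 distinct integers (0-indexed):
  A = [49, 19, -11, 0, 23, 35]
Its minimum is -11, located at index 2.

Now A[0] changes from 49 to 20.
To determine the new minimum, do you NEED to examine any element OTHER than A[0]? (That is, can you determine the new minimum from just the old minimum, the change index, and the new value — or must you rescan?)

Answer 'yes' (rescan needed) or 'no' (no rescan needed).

Answer: no

Derivation:
Old min = -11 at index 2
Change at index 0: 49 -> 20
Index 0 was NOT the min. New min = min(-11, 20). No rescan of other elements needed.
Needs rescan: no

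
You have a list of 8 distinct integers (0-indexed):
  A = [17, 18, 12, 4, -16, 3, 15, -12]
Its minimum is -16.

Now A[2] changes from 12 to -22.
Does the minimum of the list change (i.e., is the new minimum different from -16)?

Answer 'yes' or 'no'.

Old min = -16
Change: A[2] 12 -> -22
Changed element was NOT the min; min changes only if -22 < -16.
New min = -22; changed? yes

Answer: yes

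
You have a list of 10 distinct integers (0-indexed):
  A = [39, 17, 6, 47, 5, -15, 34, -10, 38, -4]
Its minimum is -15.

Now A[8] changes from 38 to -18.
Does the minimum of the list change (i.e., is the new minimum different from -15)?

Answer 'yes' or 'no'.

Answer: yes

Derivation:
Old min = -15
Change: A[8] 38 -> -18
Changed element was NOT the min; min changes only if -18 < -15.
New min = -18; changed? yes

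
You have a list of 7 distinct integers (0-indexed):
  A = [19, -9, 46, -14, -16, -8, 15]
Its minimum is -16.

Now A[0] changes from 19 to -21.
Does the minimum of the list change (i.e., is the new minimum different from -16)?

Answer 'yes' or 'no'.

Old min = -16
Change: A[0] 19 -> -21
Changed element was NOT the min; min changes only if -21 < -16.
New min = -21; changed? yes

Answer: yes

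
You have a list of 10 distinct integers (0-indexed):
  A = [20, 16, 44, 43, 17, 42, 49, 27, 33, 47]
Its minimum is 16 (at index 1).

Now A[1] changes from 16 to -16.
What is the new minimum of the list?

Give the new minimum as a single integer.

Answer: -16

Derivation:
Old min = 16 (at index 1)
Change: A[1] 16 -> -16
Changed element WAS the min. Need to check: is -16 still <= all others?
  Min of remaining elements: 17
  New min = min(-16, 17) = -16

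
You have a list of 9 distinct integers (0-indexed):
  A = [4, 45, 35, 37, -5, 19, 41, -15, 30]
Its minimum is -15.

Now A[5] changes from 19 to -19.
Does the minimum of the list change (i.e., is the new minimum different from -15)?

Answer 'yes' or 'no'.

Answer: yes

Derivation:
Old min = -15
Change: A[5] 19 -> -19
Changed element was NOT the min; min changes only if -19 < -15.
New min = -19; changed? yes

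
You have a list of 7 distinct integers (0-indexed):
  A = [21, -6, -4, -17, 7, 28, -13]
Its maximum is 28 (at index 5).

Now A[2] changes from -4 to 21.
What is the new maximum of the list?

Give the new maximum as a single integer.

Answer: 28

Derivation:
Old max = 28 (at index 5)
Change: A[2] -4 -> 21
Changed element was NOT the old max.
  New max = max(old_max, new_val) = max(28, 21) = 28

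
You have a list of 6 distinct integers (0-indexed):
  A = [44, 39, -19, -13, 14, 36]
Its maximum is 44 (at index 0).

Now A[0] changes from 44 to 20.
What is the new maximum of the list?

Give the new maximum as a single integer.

Answer: 39

Derivation:
Old max = 44 (at index 0)
Change: A[0] 44 -> 20
Changed element WAS the max -> may need rescan.
  Max of remaining elements: 39
  New max = max(20, 39) = 39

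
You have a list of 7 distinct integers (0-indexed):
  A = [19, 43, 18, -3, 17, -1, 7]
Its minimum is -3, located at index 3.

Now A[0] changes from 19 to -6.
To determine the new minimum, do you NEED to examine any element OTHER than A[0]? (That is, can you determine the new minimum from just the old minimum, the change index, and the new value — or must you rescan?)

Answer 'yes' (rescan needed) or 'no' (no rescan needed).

Old min = -3 at index 3
Change at index 0: 19 -> -6
Index 0 was NOT the min. New min = min(-3, -6). No rescan of other elements needed.
Needs rescan: no

Answer: no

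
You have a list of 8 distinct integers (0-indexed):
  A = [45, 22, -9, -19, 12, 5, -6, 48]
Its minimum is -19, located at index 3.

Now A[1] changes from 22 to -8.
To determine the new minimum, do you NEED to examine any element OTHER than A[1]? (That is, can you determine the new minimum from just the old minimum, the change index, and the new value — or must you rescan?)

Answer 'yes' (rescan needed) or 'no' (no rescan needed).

Old min = -19 at index 3
Change at index 1: 22 -> -8
Index 1 was NOT the min. New min = min(-19, -8). No rescan of other elements needed.
Needs rescan: no

Answer: no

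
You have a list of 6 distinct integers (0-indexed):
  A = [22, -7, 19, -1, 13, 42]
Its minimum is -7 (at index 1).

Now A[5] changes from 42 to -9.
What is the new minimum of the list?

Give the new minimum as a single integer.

Answer: -9

Derivation:
Old min = -7 (at index 1)
Change: A[5] 42 -> -9
Changed element was NOT the old min.
  New min = min(old_min, new_val) = min(-7, -9) = -9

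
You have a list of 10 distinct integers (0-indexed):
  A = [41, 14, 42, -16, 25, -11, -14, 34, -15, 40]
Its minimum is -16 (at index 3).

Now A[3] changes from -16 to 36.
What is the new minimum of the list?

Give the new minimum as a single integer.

Old min = -16 (at index 3)
Change: A[3] -16 -> 36
Changed element WAS the min. Need to check: is 36 still <= all others?
  Min of remaining elements: -15
  New min = min(36, -15) = -15

Answer: -15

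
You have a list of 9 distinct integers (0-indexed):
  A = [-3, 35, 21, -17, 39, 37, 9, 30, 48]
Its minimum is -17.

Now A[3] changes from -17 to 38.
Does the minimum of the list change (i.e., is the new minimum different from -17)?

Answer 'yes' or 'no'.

Old min = -17
Change: A[3] -17 -> 38
Changed element was the min; new min must be rechecked.
New min = -3; changed? yes

Answer: yes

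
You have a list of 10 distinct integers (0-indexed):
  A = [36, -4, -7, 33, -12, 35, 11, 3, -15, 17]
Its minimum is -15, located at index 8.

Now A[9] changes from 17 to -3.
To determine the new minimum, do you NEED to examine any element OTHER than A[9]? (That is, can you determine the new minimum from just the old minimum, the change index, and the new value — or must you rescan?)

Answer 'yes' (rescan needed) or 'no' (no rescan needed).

Old min = -15 at index 8
Change at index 9: 17 -> -3
Index 9 was NOT the min. New min = min(-15, -3). No rescan of other elements needed.
Needs rescan: no

Answer: no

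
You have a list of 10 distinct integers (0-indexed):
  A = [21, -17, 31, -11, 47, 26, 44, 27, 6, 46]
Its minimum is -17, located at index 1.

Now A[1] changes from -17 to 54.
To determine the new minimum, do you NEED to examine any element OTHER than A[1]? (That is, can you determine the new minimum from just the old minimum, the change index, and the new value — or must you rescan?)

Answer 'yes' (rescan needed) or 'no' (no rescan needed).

Answer: yes

Derivation:
Old min = -17 at index 1
Change at index 1: -17 -> 54
Index 1 WAS the min and new value 54 > old min -17. Must rescan other elements to find the new min.
Needs rescan: yes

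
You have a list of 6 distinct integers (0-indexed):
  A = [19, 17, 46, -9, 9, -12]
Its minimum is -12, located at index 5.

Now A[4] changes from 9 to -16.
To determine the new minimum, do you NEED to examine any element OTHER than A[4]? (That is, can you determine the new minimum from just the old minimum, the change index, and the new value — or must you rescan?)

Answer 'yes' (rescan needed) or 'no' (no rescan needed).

Answer: no

Derivation:
Old min = -12 at index 5
Change at index 4: 9 -> -16
Index 4 was NOT the min. New min = min(-12, -16). No rescan of other elements needed.
Needs rescan: no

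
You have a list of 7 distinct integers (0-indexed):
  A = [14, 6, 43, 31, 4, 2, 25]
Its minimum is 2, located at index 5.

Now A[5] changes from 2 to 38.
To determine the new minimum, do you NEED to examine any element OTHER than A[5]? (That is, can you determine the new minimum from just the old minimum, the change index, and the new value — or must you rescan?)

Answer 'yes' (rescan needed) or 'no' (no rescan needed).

Old min = 2 at index 5
Change at index 5: 2 -> 38
Index 5 WAS the min and new value 38 > old min 2. Must rescan other elements to find the new min.
Needs rescan: yes

Answer: yes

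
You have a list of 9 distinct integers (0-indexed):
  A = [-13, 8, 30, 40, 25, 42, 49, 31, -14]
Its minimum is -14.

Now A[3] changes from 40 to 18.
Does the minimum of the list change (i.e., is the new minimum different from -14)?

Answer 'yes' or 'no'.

Answer: no

Derivation:
Old min = -14
Change: A[3] 40 -> 18
Changed element was NOT the min; min changes only if 18 < -14.
New min = -14; changed? no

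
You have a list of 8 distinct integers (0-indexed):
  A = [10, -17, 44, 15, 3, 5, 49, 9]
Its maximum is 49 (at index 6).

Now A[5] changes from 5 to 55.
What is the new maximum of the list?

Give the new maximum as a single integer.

Answer: 55

Derivation:
Old max = 49 (at index 6)
Change: A[5] 5 -> 55
Changed element was NOT the old max.
  New max = max(old_max, new_val) = max(49, 55) = 55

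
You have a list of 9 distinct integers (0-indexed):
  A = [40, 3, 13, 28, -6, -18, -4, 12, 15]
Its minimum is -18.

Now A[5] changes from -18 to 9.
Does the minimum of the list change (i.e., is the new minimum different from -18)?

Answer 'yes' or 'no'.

Old min = -18
Change: A[5] -18 -> 9
Changed element was the min; new min must be rechecked.
New min = -6; changed? yes

Answer: yes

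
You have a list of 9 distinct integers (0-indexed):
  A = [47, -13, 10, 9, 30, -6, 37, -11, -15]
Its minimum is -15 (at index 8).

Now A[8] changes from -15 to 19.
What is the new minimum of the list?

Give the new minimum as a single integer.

Answer: -13

Derivation:
Old min = -15 (at index 8)
Change: A[8] -15 -> 19
Changed element WAS the min. Need to check: is 19 still <= all others?
  Min of remaining elements: -13
  New min = min(19, -13) = -13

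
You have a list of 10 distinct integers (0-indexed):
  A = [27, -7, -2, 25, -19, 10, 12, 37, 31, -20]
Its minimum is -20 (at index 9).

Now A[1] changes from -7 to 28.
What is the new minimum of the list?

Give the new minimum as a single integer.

Answer: -20

Derivation:
Old min = -20 (at index 9)
Change: A[1] -7 -> 28
Changed element was NOT the old min.
  New min = min(old_min, new_val) = min(-20, 28) = -20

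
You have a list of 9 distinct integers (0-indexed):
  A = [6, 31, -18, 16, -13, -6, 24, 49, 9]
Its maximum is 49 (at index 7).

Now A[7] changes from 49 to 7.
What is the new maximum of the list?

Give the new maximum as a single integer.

Answer: 31

Derivation:
Old max = 49 (at index 7)
Change: A[7] 49 -> 7
Changed element WAS the max -> may need rescan.
  Max of remaining elements: 31
  New max = max(7, 31) = 31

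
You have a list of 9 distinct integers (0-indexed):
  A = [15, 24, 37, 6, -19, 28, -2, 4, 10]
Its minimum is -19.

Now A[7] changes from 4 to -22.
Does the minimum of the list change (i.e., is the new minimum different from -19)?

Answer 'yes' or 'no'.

Old min = -19
Change: A[7] 4 -> -22
Changed element was NOT the min; min changes only if -22 < -19.
New min = -22; changed? yes

Answer: yes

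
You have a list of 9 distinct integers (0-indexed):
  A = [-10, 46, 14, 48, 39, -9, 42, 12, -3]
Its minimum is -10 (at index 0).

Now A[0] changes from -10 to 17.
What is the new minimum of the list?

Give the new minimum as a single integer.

Answer: -9

Derivation:
Old min = -10 (at index 0)
Change: A[0] -10 -> 17
Changed element WAS the min. Need to check: is 17 still <= all others?
  Min of remaining elements: -9
  New min = min(17, -9) = -9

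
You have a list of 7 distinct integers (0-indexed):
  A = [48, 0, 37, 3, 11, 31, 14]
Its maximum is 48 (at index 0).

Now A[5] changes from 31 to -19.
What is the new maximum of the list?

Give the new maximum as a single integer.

Old max = 48 (at index 0)
Change: A[5] 31 -> -19
Changed element was NOT the old max.
  New max = max(old_max, new_val) = max(48, -19) = 48

Answer: 48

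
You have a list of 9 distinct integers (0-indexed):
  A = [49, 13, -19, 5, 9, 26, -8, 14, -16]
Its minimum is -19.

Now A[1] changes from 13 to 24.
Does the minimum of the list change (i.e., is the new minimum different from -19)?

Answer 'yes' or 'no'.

Old min = -19
Change: A[1] 13 -> 24
Changed element was NOT the min; min changes only if 24 < -19.
New min = -19; changed? no

Answer: no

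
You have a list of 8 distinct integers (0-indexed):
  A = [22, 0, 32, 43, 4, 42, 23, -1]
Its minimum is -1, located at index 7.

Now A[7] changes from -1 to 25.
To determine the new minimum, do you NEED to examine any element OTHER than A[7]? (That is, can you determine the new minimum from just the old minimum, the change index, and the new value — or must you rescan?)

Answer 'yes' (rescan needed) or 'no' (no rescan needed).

Old min = -1 at index 7
Change at index 7: -1 -> 25
Index 7 WAS the min and new value 25 > old min -1. Must rescan other elements to find the new min.
Needs rescan: yes

Answer: yes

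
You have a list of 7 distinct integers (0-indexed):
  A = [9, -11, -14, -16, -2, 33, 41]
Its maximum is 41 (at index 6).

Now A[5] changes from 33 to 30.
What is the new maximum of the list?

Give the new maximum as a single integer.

Old max = 41 (at index 6)
Change: A[5] 33 -> 30
Changed element was NOT the old max.
  New max = max(old_max, new_val) = max(41, 30) = 41

Answer: 41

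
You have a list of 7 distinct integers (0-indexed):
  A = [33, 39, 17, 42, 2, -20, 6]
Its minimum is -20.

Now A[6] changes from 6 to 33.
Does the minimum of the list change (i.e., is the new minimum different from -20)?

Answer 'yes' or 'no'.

Answer: no

Derivation:
Old min = -20
Change: A[6] 6 -> 33
Changed element was NOT the min; min changes only if 33 < -20.
New min = -20; changed? no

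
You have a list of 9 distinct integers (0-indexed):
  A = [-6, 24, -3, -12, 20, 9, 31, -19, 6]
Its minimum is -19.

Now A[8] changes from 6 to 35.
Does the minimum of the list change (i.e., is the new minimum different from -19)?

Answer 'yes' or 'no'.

Answer: no

Derivation:
Old min = -19
Change: A[8] 6 -> 35
Changed element was NOT the min; min changes only if 35 < -19.
New min = -19; changed? no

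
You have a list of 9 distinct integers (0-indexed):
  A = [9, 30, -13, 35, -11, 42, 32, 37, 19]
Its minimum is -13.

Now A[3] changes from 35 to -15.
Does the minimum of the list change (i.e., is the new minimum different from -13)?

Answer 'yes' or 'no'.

Answer: yes

Derivation:
Old min = -13
Change: A[3] 35 -> -15
Changed element was NOT the min; min changes only if -15 < -13.
New min = -15; changed? yes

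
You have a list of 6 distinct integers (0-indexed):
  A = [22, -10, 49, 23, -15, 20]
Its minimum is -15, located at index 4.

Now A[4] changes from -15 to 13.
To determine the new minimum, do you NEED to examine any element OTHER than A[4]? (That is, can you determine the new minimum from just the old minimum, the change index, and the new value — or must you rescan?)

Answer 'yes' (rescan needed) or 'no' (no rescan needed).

Answer: yes

Derivation:
Old min = -15 at index 4
Change at index 4: -15 -> 13
Index 4 WAS the min and new value 13 > old min -15. Must rescan other elements to find the new min.
Needs rescan: yes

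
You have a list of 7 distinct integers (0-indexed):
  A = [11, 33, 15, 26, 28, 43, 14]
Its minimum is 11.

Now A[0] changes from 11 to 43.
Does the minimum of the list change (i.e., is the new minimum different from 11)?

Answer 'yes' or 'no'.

Old min = 11
Change: A[0] 11 -> 43
Changed element was the min; new min must be rechecked.
New min = 14; changed? yes

Answer: yes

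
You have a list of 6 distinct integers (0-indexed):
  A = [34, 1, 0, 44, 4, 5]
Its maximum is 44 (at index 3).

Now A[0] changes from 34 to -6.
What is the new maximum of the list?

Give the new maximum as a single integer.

Answer: 44

Derivation:
Old max = 44 (at index 3)
Change: A[0] 34 -> -6
Changed element was NOT the old max.
  New max = max(old_max, new_val) = max(44, -6) = 44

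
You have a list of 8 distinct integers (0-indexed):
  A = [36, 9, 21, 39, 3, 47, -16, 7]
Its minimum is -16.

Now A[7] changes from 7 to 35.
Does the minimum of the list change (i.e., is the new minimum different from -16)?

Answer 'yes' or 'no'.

Old min = -16
Change: A[7] 7 -> 35
Changed element was NOT the min; min changes only if 35 < -16.
New min = -16; changed? no

Answer: no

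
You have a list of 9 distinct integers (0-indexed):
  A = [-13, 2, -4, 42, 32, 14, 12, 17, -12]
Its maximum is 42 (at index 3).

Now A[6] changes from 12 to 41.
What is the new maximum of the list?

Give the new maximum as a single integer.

Answer: 42

Derivation:
Old max = 42 (at index 3)
Change: A[6] 12 -> 41
Changed element was NOT the old max.
  New max = max(old_max, new_val) = max(42, 41) = 42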